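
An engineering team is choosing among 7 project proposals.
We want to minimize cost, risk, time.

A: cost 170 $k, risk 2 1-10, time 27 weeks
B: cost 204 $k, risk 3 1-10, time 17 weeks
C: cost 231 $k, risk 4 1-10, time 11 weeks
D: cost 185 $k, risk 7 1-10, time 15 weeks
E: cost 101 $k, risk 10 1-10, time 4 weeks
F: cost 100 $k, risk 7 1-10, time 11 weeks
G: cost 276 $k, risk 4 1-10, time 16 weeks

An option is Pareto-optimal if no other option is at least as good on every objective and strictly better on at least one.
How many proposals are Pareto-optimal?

5

A: not dominated (best risk).
B: not dominated.
C: not dominated.
D: dominated by F (cost 100≤185, risk 7≤7, time 11≤15).
E: not dominated (best time).
F: not dominated (best cost).
G: dominated by C (cost 231≤276, risk 4≤4, time 11≤16).
Pareto-optimal: A, B, C, E, F → 5.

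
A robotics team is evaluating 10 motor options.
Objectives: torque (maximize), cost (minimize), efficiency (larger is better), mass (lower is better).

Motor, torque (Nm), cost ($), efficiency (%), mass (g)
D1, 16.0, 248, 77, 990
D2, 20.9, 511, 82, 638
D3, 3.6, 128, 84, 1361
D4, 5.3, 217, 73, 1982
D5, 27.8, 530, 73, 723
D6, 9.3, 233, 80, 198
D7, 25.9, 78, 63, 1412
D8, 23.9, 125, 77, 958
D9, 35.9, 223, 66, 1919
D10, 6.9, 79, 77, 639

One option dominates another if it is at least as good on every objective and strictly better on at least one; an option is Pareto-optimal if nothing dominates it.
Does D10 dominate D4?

Yes

D10 vs D4: torque 6.9≥5.3, cost 79≤217, efficiency 77≥73, mass 639≤1982 — D10 is at least as good on every objective with at least one strict improvement.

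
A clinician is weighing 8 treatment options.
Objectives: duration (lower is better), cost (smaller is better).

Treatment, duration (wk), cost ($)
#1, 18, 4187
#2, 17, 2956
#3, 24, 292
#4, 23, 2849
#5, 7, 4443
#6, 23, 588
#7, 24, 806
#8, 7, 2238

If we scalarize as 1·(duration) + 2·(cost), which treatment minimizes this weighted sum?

#1: 1·18 + 2·4187 = 8392
#2: 1·17 + 2·2956 = 5929
#3: 1·24 + 2·292 = 608
#4: 1·23 + 2·2849 = 5721
#5: 1·7 + 2·4443 = 8893
#6: 1·23 + 2·588 = 1199
#7: 1·24 + 2·806 = 1636
#8: 1·7 + 2·2238 = 4483
Lowest: #3 at 608.

#3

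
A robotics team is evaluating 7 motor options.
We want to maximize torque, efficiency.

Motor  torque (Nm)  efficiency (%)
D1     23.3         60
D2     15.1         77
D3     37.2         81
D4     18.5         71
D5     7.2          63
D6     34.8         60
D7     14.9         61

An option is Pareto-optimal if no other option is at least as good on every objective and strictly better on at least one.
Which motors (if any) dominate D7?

D2, D3, D4

D2: torque 15.1≥14.9, efficiency 77≥61 — dominates D7.
D3: torque 37.2≥14.9, efficiency 81≥61 — dominates D7.
D4: torque 18.5≥14.9, efficiency 71≥61 — dominates D7.
Others (D1, D5, D6) are each worse than D7 on at least one objective.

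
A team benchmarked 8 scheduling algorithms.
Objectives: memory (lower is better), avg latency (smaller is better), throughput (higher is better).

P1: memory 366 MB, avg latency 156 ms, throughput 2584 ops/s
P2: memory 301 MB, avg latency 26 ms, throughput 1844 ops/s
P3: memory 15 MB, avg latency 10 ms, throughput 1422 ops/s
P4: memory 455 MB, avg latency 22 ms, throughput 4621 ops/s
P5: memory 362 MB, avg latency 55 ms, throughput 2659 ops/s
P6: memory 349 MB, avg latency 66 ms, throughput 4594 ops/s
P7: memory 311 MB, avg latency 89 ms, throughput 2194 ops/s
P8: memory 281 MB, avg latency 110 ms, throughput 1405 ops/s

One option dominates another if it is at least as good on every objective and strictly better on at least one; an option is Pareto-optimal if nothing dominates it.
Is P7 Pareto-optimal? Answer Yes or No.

Yes

P1: worse on memory (366 vs 311).
P2: worse on throughput (1844 vs 2194).
P3: worse on throughput (1422 vs 2194).
P4: worse on memory (455 vs 311).
P5: worse on memory (362 vs 311).
P6: worse on memory (349 vs 311).
P8: worse on avg latency (110 vs 89).
No option is at least as good as P7 on every objective and strictly better on one.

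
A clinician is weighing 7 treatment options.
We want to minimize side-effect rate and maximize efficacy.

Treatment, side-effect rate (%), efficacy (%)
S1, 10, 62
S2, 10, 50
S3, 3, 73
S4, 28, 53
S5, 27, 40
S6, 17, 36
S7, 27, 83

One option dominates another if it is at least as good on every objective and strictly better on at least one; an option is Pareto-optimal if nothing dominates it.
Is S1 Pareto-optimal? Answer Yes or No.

No

S3 vs S1: side-effect rate 3≤10, efficacy 73≥62 — S3 is at least as good on every objective and strictly better on at least one, so S3 dominates S1.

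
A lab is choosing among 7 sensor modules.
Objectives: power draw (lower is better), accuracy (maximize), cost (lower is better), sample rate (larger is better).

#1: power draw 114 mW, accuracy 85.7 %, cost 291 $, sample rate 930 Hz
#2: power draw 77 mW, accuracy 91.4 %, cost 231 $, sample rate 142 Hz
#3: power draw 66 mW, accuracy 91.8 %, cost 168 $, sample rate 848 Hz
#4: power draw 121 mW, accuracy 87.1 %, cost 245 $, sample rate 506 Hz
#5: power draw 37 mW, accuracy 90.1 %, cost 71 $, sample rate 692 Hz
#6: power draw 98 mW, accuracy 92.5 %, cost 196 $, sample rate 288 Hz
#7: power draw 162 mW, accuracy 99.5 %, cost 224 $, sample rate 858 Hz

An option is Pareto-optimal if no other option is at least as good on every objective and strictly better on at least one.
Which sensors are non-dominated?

#1, #3, #5, #6, #7

#1: not dominated (best sample rate).
#2: dominated by #3 (power draw 66≤77, accuracy 91.8≥91.4, cost 168≤231, sample rate 848≥142).
#3: not dominated.
#4: dominated by #3 (power draw 66≤121, accuracy 91.8≥87.1, cost 168≤245, sample rate 848≥506).
#5: not dominated (best power draw).
#6: not dominated.
#7: not dominated (best accuracy).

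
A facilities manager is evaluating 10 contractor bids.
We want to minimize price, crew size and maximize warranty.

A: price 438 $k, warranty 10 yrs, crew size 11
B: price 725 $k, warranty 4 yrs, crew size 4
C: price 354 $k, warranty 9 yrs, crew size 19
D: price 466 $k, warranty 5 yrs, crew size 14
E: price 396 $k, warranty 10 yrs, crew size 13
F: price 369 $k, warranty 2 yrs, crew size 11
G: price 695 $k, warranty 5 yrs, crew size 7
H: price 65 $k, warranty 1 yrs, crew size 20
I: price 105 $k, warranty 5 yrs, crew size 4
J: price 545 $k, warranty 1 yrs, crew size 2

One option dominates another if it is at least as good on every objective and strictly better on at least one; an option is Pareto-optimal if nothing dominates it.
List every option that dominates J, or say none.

A: worse on crew size (11 vs 2).
B: worse on price (725 vs 545).
C: worse on crew size (19 vs 2).
D: worse on crew size (14 vs 2).
E: worse on crew size (13 vs 2).
F: worse on crew size (11 vs 2).
G: worse on price (695 vs 545).
H: worse on crew size (20 vs 2).
I: worse on crew size (4 vs 2).
No option dominates J.

none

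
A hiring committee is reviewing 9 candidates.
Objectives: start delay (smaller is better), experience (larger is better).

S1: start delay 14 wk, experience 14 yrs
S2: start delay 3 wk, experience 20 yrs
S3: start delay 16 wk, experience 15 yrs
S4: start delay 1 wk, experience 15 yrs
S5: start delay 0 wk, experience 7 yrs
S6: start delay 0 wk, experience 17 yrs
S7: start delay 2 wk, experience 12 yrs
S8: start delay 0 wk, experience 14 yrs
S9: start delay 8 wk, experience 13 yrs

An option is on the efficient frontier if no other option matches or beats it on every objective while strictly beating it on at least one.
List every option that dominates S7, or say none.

S4, S6, S8

S4: start delay 1≤2, experience 15≥12 — dominates S7.
S6: start delay 0≤2, experience 17≥12 — dominates S7.
S8: start delay 0≤2, experience 14≥12 — dominates S7.
Others (S1, S2, S3, S5, S9) are each worse than S7 on at least one objective.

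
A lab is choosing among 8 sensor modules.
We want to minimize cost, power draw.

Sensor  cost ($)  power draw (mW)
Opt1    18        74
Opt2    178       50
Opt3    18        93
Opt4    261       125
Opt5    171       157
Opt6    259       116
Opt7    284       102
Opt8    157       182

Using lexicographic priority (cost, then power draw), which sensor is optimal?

Opt1

First minimize cost: best is 18, kept {Opt1, Opt3}.
Then minimize power draw: best is 74, kept {Opt1}.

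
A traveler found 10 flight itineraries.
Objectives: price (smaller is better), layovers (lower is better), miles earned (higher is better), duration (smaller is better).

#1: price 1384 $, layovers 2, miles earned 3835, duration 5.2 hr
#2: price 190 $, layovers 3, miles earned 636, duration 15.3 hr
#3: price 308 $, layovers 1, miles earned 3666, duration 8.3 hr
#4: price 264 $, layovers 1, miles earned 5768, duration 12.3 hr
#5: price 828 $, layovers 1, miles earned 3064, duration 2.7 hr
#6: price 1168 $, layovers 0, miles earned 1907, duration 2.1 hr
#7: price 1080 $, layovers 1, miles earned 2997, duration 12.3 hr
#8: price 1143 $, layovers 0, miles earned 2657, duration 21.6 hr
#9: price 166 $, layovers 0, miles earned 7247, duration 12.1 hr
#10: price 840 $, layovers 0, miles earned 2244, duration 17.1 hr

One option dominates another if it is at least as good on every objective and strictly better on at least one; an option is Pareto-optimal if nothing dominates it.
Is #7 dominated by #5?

Yes

#5 vs #7: price 828≤1080, layovers 1≤1, miles earned 3064≥2997, duration 2.7≤12.3 — #5 is at least as good on every objective with at least one strict improvement.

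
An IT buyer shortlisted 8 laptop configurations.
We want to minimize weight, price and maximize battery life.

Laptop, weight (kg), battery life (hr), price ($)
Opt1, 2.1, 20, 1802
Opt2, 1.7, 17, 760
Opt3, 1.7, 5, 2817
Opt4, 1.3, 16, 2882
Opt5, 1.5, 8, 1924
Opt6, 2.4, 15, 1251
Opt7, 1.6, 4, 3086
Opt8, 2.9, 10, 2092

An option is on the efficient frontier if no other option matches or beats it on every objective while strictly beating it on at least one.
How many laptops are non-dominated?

Opt1: not dominated (best battery life).
Opt2: not dominated (best price).
Opt3: dominated by Opt2 (weight 1.7≤1.7, battery life 17≥5, price 760≤2817).
Opt4: not dominated (best weight).
Opt5: not dominated.
Opt6: dominated by Opt2 (weight 1.7≤2.4, battery life 17≥15, price 760≤1251).
Opt7: dominated by Opt4 (weight 1.3≤1.6, battery life 16≥4, price 2882≤3086).
Opt8: dominated by Opt1 (weight 2.1≤2.9, battery life 20≥10, price 1802≤2092).
Pareto-optimal: Opt1, Opt2, Opt4, Opt5 → 4.

4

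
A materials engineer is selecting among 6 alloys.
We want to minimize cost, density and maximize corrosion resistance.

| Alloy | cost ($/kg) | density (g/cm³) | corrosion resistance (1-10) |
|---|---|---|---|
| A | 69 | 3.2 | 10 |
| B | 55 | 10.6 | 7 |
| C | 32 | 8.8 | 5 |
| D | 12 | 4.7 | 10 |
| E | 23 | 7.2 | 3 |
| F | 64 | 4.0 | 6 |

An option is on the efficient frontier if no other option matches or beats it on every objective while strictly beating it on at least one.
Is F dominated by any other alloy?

No

A: worse on cost (69 vs 64).
B: worse on density (10.6 vs 4.0).
C: worse on density (8.8 vs 4.0).
D: worse on density (4.7 vs 4.0).
E: worse on density (7.2 vs 4.0).
No option is at least as good as F on every objective and strictly better on one.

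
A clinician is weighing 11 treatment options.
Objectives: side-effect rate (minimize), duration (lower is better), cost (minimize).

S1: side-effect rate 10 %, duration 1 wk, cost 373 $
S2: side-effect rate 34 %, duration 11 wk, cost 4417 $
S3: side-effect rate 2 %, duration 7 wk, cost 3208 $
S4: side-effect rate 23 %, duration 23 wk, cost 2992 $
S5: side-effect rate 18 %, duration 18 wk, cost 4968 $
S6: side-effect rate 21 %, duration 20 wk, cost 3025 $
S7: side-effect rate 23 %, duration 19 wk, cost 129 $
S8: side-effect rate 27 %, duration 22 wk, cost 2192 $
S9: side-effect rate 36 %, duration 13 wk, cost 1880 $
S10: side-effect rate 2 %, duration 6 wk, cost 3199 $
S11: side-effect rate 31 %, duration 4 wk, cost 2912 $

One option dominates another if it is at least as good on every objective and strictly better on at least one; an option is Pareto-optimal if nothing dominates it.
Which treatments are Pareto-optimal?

S1: not dominated (best duration).
S2: dominated by S1 (side-effect rate 10≤34, duration 1≤11, cost 373≤4417).
S3: dominated by S10 (side-effect rate 2≤2, duration 6≤7, cost 3199≤3208).
S4: dominated by S1 (side-effect rate 10≤23, duration 1≤23, cost 373≤2992).
S5: dominated by S1 (side-effect rate 10≤18, duration 1≤18, cost 373≤4968).
S6: dominated by S1 (side-effect rate 10≤21, duration 1≤20, cost 373≤3025).
S7: not dominated (best cost).
S8: dominated by S1 (side-effect rate 10≤27, duration 1≤22, cost 373≤2192).
S9: dominated by S1 (side-effect rate 10≤36, duration 1≤13, cost 373≤1880).
S10: not dominated.
S11: dominated by S1 (side-effect rate 10≤31, duration 1≤4, cost 373≤2912).

S1, S7, S10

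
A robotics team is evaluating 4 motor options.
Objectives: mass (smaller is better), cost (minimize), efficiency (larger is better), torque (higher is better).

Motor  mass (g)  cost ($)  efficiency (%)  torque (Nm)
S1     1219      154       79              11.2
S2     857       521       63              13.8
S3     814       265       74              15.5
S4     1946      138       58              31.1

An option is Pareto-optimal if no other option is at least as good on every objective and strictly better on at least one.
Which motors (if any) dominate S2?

S3

S3: mass 814≤857, cost 265≤521, efficiency 74≥63, torque 15.5≥13.8 — dominates S2.
Others (S1, S4) are each worse than S2 on at least one objective.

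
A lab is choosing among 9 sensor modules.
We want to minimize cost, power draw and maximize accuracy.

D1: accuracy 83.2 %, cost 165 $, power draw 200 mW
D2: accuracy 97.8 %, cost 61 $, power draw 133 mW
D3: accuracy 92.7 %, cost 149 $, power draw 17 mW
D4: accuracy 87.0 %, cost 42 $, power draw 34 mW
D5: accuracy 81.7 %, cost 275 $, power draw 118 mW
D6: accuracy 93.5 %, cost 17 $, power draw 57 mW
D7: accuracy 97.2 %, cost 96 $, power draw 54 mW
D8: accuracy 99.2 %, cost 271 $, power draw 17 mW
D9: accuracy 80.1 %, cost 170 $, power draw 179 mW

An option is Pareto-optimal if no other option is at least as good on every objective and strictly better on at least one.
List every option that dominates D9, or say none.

D2: accuracy 97.8≥80.1, cost 61≤170, power draw 133≤179 — dominates D9.
D3: accuracy 92.7≥80.1, cost 149≤170, power draw 17≤179 — dominates D9.
D4: accuracy 87.0≥80.1, cost 42≤170, power draw 34≤179 — dominates D9.
D6: accuracy 93.5≥80.1, cost 17≤170, power draw 57≤179 — dominates D9.
D7: accuracy 97.2≥80.1, cost 96≤170, power draw 54≤179 — dominates D9.
Others (D1, D5, D8) are each worse than D9 on at least one objective.

D2, D3, D4, D6, D7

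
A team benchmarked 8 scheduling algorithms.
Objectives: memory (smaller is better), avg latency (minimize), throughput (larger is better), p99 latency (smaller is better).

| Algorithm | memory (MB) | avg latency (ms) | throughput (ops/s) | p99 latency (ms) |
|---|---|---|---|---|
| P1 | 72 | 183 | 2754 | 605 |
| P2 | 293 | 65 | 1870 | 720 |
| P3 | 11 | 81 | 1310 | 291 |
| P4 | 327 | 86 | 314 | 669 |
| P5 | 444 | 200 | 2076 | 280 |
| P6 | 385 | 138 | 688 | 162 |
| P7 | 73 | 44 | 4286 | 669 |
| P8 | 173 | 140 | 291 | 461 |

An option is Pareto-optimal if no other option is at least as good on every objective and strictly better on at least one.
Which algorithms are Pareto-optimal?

P1: not dominated.
P2: dominated by P7 (memory 73≤293, avg latency 44≤65, throughput 4286≥1870, p99 latency 669≤720).
P3: not dominated (best memory).
P4: dominated by P3 (memory 11≤327, avg latency 81≤86, throughput 1310≥314, p99 latency 291≤669).
P5: not dominated.
P6: not dominated (best p99 latency).
P7: not dominated (best avg latency).
P8: dominated by P3 (memory 11≤173, avg latency 81≤140, throughput 1310≥291, p99 latency 291≤461).

P1, P3, P5, P6, P7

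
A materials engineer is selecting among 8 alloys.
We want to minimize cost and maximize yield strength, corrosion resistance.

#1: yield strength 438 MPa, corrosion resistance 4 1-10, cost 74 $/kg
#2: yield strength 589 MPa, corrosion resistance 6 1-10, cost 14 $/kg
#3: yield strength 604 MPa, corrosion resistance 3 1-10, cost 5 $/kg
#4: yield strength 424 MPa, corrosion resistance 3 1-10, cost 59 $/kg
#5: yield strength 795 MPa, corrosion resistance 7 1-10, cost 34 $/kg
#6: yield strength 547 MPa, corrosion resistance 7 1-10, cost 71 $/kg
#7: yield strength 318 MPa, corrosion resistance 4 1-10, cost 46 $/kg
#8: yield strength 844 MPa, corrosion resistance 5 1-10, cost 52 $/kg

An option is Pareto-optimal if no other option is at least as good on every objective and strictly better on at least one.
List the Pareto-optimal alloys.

#1: dominated by #2 (yield strength 589≥438, corrosion resistance 6≥4, cost 14≤74).
#2: not dominated.
#3: not dominated (best cost).
#4: dominated by #2 (yield strength 589≥424, corrosion resistance 6≥3, cost 14≤59).
#5: not dominated.
#6: dominated by #5 (yield strength 795≥547, corrosion resistance 7≥7, cost 34≤71).
#7: dominated by #2 (yield strength 589≥318, corrosion resistance 6≥4, cost 14≤46).
#8: not dominated (best yield strength).

#2, #3, #5, #8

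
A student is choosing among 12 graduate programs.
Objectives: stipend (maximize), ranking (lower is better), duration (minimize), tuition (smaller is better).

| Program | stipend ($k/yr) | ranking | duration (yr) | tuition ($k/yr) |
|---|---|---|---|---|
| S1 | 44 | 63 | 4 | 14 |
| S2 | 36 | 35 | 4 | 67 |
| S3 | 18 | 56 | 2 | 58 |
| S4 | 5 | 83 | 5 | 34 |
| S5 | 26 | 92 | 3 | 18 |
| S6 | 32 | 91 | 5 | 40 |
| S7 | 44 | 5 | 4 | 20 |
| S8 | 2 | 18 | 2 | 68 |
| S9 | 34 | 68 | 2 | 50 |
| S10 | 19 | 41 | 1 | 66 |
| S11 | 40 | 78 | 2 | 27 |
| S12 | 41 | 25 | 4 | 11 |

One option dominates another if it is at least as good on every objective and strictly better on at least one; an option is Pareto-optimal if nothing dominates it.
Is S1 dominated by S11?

No

S11 vs S1: S11 is worse on stipend (40 vs 44), so it does not dominate S1.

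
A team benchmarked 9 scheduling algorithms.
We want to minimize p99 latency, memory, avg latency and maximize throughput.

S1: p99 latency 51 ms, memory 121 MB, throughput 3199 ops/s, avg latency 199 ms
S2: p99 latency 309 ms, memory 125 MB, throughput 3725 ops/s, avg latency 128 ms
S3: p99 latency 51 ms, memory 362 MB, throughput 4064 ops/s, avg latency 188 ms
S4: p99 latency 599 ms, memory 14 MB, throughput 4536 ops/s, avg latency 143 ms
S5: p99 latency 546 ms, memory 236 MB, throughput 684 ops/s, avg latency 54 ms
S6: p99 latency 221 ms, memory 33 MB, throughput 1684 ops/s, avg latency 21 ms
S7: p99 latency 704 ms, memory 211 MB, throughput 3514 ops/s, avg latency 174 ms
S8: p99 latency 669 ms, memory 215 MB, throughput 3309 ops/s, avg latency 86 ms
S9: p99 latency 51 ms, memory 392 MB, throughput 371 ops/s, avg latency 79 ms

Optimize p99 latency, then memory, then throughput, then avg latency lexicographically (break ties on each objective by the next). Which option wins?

First minimize p99 latency: best is 51, kept {S1, S3, S9}.
Then minimize memory: best is 121, kept {S1}.

S1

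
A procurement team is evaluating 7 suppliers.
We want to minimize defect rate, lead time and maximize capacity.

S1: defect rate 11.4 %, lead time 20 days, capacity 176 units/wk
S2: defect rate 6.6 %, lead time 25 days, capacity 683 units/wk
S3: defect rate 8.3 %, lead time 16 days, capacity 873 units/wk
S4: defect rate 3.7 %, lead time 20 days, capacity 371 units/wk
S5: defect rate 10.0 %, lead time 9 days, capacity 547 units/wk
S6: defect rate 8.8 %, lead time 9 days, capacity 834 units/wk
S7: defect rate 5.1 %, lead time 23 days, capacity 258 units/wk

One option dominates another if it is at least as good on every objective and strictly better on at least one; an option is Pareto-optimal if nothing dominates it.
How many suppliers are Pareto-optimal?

S1: dominated by S3 (defect rate 8.3≤11.4, lead time 16≤20, capacity 873≥176).
S2: not dominated.
S3: not dominated (best capacity).
S4: not dominated (best defect rate).
S5: dominated by S6 (defect rate 8.8≤10.0, lead time 9≤9, capacity 834≥547).
S6: not dominated.
S7: dominated by S4 (defect rate 3.7≤5.1, lead time 20≤23, capacity 371≥258).
Pareto-optimal: S2, S3, S4, S6 → 4.

4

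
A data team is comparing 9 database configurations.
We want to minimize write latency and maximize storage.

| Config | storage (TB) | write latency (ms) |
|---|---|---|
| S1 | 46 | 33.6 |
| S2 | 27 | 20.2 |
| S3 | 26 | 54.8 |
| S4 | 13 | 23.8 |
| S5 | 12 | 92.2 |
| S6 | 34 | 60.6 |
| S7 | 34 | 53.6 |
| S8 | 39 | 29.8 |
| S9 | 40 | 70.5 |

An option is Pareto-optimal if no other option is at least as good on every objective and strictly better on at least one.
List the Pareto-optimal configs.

S1: not dominated (best storage).
S2: not dominated (best write latency).
S3: dominated by S1 (storage 46≥26, write latency 33.6≤54.8).
S4: dominated by S2 (storage 27≥13, write latency 20.2≤23.8).
S5: dominated by S1 (storage 46≥12, write latency 33.6≤92.2).
S6: dominated by S1 (storage 46≥34, write latency 33.6≤60.6).
S7: dominated by S1 (storage 46≥34, write latency 33.6≤53.6).
S8: not dominated.
S9: dominated by S1 (storage 46≥40, write latency 33.6≤70.5).

S1, S2, S8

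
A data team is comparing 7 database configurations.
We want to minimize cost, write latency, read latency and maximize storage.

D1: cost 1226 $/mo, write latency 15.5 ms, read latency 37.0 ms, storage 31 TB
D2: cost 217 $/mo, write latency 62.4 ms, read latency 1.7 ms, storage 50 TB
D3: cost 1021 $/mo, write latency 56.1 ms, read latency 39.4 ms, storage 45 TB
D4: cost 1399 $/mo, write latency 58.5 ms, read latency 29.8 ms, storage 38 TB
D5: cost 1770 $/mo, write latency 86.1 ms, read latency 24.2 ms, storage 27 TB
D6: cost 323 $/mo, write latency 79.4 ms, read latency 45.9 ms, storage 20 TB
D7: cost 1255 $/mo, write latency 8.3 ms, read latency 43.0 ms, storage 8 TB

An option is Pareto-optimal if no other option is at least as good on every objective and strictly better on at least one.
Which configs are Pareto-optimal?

D1, D2, D3, D4, D7

D1: not dominated.
D2: not dominated (best cost).
D3: not dominated.
D4: not dominated.
D5: dominated by D2 (cost 217≤1770, write latency 62.4≤86.1, read latency 1.7≤24.2, storage 50≥27).
D6: dominated by D2 (cost 217≤323, write latency 62.4≤79.4, read latency 1.7≤45.9, storage 50≥20).
D7: not dominated (best write latency).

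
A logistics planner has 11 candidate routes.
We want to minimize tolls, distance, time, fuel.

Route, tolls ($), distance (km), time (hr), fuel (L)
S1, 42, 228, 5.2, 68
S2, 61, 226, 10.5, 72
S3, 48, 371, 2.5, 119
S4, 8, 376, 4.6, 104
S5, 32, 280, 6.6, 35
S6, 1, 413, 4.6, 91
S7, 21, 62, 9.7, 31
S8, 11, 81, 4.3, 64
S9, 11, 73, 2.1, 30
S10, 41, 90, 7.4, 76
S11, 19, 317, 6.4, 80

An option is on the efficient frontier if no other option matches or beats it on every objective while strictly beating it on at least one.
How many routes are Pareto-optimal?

S1: dominated by S8 (tolls 11≤42, distance 81≤228, time 4.3≤5.2, fuel 64≤68).
S2: dominated by S7 (tolls 21≤61, distance 62≤226, time 9.7≤10.5, fuel 31≤72).
S3: dominated by S9 (tolls 11≤48, distance 73≤371, time 2.1≤2.5, fuel 30≤119).
S4: not dominated.
S5: dominated by S9 (tolls 11≤32, distance 73≤280, time 2.1≤6.6, fuel 30≤35).
S6: not dominated (best tolls).
S7: not dominated (best distance).
S8: dominated by S9 (tolls 11≤11, distance 73≤81, time 2.1≤4.3, fuel 30≤64).
S9: not dominated (best time).
S10: dominated by S8 (tolls 11≤41, distance 81≤90, time 4.3≤7.4, fuel 64≤76).
S11: dominated by S8 (tolls 11≤19, distance 81≤317, time 4.3≤6.4, fuel 64≤80).
Pareto-optimal: S4, S6, S7, S9 → 4.

4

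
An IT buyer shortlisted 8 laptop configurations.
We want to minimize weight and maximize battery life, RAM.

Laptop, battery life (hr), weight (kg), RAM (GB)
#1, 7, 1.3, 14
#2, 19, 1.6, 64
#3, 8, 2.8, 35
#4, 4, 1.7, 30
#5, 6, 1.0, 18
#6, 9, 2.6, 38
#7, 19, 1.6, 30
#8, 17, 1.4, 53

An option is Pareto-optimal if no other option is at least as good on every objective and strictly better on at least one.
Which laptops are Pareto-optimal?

#1: not dominated.
#2: not dominated (best RAM).
#3: dominated by #2 (battery life 19≥8, weight 1.6≤2.8, RAM 64≥35).
#4: dominated by #2 (battery life 19≥4, weight 1.6≤1.7, RAM 64≥30).
#5: not dominated (best weight).
#6: dominated by #2 (battery life 19≥9, weight 1.6≤2.6, RAM 64≥38).
#7: dominated by #2 (battery life 19≥19, weight 1.6≤1.6, RAM 64≥30).
#8: not dominated.

#1, #2, #5, #8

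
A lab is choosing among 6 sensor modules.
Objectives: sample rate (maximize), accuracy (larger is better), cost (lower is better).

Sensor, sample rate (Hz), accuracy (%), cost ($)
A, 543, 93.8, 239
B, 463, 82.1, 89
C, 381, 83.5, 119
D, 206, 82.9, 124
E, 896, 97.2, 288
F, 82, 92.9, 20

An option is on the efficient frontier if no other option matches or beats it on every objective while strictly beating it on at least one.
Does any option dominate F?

A: worse on cost (239 vs 20).
B: worse on accuracy (82.1 vs 92.9).
C: worse on accuracy (83.5 vs 92.9).
D: worse on accuracy (82.9 vs 92.9).
E: worse on cost (288 vs 20).
No option is at least as good as F on every objective and strictly better on one.

No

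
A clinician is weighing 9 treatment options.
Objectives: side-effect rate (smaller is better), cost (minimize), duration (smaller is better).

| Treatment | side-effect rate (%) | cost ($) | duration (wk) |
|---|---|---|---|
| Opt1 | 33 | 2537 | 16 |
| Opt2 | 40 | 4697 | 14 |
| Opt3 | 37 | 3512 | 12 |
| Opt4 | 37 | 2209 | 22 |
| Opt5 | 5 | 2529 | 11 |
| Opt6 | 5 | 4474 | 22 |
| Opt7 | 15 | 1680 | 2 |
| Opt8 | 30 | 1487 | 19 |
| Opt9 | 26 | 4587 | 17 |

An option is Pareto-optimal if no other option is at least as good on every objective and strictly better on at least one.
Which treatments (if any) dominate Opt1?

Opt5: side-effect rate 5≤33, cost 2529≤2537, duration 11≤16 — dominates Opt1.
Opt7: side-effect rate 15≤33, cost 1680≤2537, duration 2≤16 — dominates Opt1.
Others (Opt2, Opt3, Opt4, Opt6, Opt8, Opt9) are each worse than Opt1 on at least one objective.

Opt5, Opt7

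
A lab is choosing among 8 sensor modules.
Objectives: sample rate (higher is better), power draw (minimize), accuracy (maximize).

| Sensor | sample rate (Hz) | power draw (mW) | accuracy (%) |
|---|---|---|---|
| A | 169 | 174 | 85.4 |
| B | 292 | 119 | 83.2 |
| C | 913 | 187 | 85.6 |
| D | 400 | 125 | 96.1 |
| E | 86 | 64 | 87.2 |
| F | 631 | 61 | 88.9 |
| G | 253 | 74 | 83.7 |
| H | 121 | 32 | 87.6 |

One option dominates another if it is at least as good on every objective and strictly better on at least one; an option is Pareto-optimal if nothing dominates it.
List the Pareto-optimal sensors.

A: dominated by D (sample rate 400≥169, power draw 125≤174, accuracy 96.1≥85.4).
B: dominated by F (sample rate 631≥292, power draw 61≤119, accuracy 88.9≥83.2).
C: not dominated (best sample rate).
D: not dominated (best accuracy).
E: dominated by F (sample rate 631≥86, power draw 61≤64, accuracy 88.9≥87.2).
F: not dominated.
G: dominated by F (sample rate 631≥253, power draw 61≤74, accuracy 88.9≥83.7).
H: not dominated (best power draw).

C, D, F, H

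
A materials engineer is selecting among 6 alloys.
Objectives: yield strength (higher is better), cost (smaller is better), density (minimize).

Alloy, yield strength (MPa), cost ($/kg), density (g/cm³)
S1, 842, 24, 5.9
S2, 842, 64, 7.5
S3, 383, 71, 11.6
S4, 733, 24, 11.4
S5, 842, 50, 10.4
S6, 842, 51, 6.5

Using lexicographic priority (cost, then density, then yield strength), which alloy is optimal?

S1

First minimize cost: best is 24, kept {S1, S4}.
Then minimize density: best is 5.9, kept {S1}.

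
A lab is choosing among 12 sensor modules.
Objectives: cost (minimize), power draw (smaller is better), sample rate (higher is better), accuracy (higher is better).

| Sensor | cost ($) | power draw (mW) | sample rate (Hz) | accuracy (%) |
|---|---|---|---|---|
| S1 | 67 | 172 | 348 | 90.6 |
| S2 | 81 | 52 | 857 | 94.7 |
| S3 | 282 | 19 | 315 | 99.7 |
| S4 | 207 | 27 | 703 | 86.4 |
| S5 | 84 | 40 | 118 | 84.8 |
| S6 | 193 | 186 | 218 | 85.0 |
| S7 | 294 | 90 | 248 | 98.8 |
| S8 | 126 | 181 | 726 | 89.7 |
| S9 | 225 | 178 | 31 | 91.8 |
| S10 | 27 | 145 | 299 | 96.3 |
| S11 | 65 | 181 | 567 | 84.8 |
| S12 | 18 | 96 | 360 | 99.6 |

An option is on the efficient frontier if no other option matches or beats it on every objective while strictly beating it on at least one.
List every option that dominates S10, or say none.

S12

S12: cost 18≤27, power draw 96≤145, sample rate 360≥299, accuracy 99.6≥96.3 — dominates S10.
Others (S1, S2, S3, S4, S5, S6, S7, S8, S9, S11) are each worse than S10 on at least one objective.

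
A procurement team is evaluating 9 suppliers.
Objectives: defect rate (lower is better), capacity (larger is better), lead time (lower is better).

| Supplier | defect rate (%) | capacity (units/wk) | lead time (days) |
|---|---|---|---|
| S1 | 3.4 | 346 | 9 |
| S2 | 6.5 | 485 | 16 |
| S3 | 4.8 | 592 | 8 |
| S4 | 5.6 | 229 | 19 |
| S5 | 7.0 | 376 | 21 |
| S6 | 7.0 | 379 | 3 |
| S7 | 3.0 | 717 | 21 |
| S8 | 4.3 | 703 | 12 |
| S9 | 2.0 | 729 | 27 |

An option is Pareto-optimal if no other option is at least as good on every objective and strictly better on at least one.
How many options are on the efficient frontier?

6

S1: not dominated.
S2: dominated by S3 (defect rate 4.8≤6.5, capacity 592≥485, lead time 8≤16).
S3: not dominated.
S4: dominated by S1 (defect rate 3.4≤5.6, capacity 346≥229, lead time 9≤19).
S5: dominated by S2 (defect rate 6.5≤7.0, capacity 485≥376, lead time 16≤21).
S6: not dominated (best lead time).
S7: not dominated.
S8: not dominated.
S9: not dominated (best defect rate).
Pareto-optimal: S1, S3, S6, S7, S8, S9 → 6.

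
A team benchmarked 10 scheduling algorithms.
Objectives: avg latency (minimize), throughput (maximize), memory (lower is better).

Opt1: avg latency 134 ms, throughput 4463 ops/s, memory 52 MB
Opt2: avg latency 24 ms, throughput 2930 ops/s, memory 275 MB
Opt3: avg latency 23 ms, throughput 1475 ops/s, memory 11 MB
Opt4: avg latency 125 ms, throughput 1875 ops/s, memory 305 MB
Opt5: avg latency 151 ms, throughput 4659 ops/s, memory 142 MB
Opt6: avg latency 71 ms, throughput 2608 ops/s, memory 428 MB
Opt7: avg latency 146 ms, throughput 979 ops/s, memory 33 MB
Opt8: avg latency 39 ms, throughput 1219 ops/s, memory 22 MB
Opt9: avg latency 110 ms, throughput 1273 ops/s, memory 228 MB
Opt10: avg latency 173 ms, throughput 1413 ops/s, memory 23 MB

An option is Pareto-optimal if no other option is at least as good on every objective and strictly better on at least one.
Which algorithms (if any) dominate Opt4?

Opt2: avg latency 24≤125, throughput 2930≥1875, memory 275≤305 — dominates Opt4.
Others (Opt1, Opt3, Opt5, Opt6, Opt7, Opt8, Opt9, Opt10) are each worse than Opt4 on at least one objective.

Opt2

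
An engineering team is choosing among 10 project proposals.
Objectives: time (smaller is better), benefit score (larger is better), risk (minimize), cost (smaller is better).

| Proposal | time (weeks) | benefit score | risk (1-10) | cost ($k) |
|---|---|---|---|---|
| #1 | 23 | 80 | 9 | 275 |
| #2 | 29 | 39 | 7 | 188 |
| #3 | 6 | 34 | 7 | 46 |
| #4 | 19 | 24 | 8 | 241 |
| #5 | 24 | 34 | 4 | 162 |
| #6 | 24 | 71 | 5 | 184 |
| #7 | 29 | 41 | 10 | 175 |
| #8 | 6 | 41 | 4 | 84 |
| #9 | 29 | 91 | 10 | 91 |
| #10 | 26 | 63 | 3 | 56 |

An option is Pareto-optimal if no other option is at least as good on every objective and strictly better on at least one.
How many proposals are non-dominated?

6

#1: not dominated.
#2: dominated by #6 (time 24≤29, benefit score 71≥39, risk 5≤7, cost 184≤188).
#3: not dominated (best cost).
#4: dominated by #3 (time 6≤19, benefit score 34≥24, risk 7≤8, cost 46≤241).
#5: dominated by #8 (time 6≤24, benefit score 41≥34, risk 4≤4, cost 84≤162).
#6: not dominated.
#7: dominated by #8 (time 6≤29, benefit score 41≥41, risk 4≤10, cost 84≤175).
#8: not dominated.
#9: not dominated (best benefit score).
#10: not dominated (best risk).
Pareto-optimal: #1, #3, #6, #8, #9, #10 → 6.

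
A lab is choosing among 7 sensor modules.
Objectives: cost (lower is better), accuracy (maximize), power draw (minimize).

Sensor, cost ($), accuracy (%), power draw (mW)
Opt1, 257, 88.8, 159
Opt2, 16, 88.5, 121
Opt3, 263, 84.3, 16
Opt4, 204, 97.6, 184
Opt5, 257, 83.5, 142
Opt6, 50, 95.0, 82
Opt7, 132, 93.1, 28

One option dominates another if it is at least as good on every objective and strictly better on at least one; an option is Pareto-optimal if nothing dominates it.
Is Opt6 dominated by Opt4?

Opt4 vs Opt6: Opt4 is worse on cost (204 vs 50), so it does not dominate Opt6.

No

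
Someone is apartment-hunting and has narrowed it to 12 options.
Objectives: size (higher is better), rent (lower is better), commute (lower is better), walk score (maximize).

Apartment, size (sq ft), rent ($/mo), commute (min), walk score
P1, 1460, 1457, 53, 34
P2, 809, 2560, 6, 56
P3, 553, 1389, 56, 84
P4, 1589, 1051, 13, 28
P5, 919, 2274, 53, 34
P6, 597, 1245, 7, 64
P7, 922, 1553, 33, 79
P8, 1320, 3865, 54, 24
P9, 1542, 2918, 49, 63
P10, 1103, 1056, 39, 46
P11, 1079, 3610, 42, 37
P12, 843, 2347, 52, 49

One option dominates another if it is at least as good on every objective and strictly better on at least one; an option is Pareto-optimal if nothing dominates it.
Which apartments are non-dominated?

P1: not dominated.
P2: not dominated (best commute).
P3: not dominated (best walk score).
P4: not dominated (best size).
P5: dominated by P1 (size 1460≥919, rent 1457≤2274, commute 53≤53, walk score 34≥34).
P6: not dominated.
P7: not dominated.
P8: dominated by P1 (size 1460≥1320, rent 1457≤3865, commute 53≤54, walk score 34≥24).
P9: not dominated.
P10: not dominated.
P11: dominated by P10 (size 1103≥1079, rent 1056≤3610, commute 39≤42, walk score 46≥37).
P12: dominated by P7 (size 922≥843, rent 1553≤2347, commute 33≤52, walk score 79≥49).

P1, P2, P3, P4, P6, P7, P9, P10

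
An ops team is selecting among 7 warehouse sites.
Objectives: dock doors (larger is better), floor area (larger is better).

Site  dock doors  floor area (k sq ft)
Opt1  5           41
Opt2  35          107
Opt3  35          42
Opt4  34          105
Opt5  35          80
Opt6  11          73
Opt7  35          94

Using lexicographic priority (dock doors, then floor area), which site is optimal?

First maximize dock doors: best is 35, kept {Opt2, Opt3, Opt5, Opt7}.
Then maximize floor area: best is 107, kept {Opt2}.

Opt2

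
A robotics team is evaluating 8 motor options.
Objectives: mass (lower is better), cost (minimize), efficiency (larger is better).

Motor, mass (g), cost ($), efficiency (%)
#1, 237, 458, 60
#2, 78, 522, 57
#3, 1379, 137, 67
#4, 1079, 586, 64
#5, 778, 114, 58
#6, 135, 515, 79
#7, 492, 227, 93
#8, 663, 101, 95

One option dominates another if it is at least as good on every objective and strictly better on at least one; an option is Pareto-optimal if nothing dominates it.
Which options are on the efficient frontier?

#1: not dominated.
#2: not dominated (best mass).
#3: dominated by #8 (mass 663≤1379, cost 101≤137, efficiency 95≥67).
#4: dominated by #6 (mass 135≤1079, cost 515≤586, efficiency 79≥64).
#5: dominated by #8 (mass 663≤778, cost 101≤114, efficiency 95≥58).
#6: not dominated.
#7: not dominated.
#8: not dominated (best cost).

#1, #2, #6, #7, #8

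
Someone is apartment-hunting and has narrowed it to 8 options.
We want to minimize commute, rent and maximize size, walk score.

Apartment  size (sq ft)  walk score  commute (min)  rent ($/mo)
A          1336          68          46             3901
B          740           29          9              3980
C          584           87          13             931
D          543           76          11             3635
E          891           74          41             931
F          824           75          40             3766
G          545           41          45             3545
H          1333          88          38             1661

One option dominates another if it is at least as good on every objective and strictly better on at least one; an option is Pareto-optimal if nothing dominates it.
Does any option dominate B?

A: worse on commute (46 vs 9).
C: worse on size (584 vs 740).
D: worse on size (543 vs 740).
E: worse on commute (41 vs 9).
F: worse on commute (40 vs 9).
G: worse on size (545 vs 740).
H: worse on commute (38 vs 9).
No option is at least as good as B on every objective and strictly better on one.

No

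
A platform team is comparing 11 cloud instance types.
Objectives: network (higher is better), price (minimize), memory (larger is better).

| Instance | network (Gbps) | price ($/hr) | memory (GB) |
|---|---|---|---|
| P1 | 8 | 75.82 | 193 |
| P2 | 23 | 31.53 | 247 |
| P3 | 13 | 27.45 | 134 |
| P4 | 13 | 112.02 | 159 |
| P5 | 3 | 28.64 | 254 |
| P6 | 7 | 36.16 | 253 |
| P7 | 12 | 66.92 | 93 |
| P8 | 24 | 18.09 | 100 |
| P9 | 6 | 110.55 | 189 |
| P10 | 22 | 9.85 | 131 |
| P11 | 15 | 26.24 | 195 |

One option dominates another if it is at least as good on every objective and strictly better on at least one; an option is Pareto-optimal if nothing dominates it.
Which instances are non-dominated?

P2, P5, P6, P8, P10, P11

P1: dominated by P2 (network 23≥8, price 31.53≤75.82, memory 247≥193).
P2: not dominated.
P3: dominated by P11 (network 15≥13, price 26.24≤27.45, memory 195≥134).
P4: dominated by P2 (network 23≥13, price 31.53≤112.02, memory 247≥159).
P5: not dominated (best memory).
P6: not dominated.
P7: dominated by P2 (network 23≥12, price 31.53≤66.92, memory 247≥93).
P8: not dominated (best network).
P9: dominated by P1 (network 8≥6, price 75.82≤110.55, memory 193≥189).
P10: not dominated (best price).
P11: not dominated.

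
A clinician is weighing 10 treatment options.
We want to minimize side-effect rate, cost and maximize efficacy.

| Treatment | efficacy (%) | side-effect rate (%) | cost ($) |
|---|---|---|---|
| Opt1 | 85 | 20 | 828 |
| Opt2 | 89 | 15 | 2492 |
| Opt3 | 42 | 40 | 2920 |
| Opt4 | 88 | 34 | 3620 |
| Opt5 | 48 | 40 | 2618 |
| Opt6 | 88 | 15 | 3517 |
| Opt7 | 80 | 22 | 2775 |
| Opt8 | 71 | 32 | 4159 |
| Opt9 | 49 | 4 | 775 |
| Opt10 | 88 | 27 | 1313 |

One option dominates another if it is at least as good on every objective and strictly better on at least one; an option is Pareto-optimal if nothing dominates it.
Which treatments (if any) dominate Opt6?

Opt2: efficacy 89≥88, side-effect rate 15≤15, cost 2492≤3517 — dominates Opt6.
Others (Opt1, Opt3, Opt4, Opt5, Opt7, Opt8, Opt9, Opt10) are each worse than Opt6 on at least one objective.

Opt2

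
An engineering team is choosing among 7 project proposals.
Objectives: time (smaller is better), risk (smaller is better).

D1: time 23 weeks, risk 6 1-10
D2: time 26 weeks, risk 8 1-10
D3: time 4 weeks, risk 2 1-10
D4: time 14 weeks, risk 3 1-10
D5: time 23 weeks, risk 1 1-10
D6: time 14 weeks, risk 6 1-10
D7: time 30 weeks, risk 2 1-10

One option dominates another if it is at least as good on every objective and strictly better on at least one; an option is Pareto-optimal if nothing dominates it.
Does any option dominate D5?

No

D1: worse on risk (6 vs 1).
D2: worse on time (26 vs 23).
D3: worse on risk (2 vs 1).
D4: worse on risk (3 vs 1).
D6: worse on risk (6 vs 1).
D7: worse on time (30 vs 23).
No option is at least as good as D5 on every objective and strictly better on one.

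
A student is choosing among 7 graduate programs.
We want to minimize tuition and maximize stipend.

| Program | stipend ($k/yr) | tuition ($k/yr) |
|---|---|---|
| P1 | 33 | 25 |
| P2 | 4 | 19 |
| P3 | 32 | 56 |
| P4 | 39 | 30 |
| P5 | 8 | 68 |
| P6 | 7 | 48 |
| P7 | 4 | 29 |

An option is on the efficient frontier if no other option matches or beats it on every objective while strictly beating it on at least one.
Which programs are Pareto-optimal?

P1: not dominated.
P2: not dominated (best tuition).
P3: dominated by P1 (stipend 33≥32, tuition 25≤56).
P4: not dominated (best stipend).
P5: dominated by P1 (stipend 33≥8, tuition 25≤68).
P6: dominated by P1 (stipend 33≥7, tuition 25≤48).
P7: dominated by P1 (stipend 33≥4, tuition 25≤29).

P1, P2, P4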